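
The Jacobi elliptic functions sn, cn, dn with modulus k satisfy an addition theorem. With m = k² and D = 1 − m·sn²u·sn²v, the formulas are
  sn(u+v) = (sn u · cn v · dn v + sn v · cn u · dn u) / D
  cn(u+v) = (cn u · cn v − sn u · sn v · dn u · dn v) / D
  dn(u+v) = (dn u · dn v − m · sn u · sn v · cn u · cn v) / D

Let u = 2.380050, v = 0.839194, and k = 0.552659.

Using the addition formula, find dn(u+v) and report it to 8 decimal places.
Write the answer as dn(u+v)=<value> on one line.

sn u = 0.8450103715194881, cn u = -0.5347499154039174, dn u = 0.8842559492680928
sn v = 0.7264923802341559, cn v = 0.6871745203816209, dn v = 0.9158579040670661
m = k² = 0.305431970281
D = 1 − m·sn²u·sn²v = 0.8848932744231705
dn(u+v) = (dn u·dn v − m·sn u·sn v·cn u·cn v)/D = 0.8787537756329247/0.8848932744231705 = 0.9930618765361868

dn(u+v)=0.99306188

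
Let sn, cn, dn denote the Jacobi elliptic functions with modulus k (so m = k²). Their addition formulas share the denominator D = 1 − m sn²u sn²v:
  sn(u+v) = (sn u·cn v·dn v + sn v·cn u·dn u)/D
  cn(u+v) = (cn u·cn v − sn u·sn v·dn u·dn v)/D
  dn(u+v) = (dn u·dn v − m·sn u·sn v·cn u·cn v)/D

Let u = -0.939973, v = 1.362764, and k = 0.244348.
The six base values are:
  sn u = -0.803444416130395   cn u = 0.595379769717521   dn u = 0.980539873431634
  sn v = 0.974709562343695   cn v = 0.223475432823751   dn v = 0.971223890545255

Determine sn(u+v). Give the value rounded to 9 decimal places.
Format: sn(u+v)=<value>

m = k² = 0.059705945104
D = 1 − m·sn²u·sn²v = 0.963383257638617
sn(u+v) = (sn u·cn v·dn v + sn v·cn u·dn u)/D = 0.3946458726542648/0.963383257638617 = 0.4096457661321573

sn(u+v)=0.409645766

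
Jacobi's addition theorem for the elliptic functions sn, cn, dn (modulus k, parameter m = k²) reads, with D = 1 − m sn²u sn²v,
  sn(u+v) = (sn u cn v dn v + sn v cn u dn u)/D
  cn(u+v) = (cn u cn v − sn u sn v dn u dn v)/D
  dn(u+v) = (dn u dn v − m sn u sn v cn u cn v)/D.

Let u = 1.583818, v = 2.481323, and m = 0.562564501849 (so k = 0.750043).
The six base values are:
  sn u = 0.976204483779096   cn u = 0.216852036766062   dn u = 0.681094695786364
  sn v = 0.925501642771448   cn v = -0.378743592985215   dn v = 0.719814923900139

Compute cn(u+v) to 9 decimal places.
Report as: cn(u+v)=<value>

m = k² = 0.562564501849
D = 1 − m·sn²u·sn²v = 0.540793202117212
cn(u+v) = (cn u·cn v − sn u·sn v·dn u·dn v)/D = -0.5250727835806597/0.540793202117212 = -0.970930813340466

cn(u+v)=-0.970930813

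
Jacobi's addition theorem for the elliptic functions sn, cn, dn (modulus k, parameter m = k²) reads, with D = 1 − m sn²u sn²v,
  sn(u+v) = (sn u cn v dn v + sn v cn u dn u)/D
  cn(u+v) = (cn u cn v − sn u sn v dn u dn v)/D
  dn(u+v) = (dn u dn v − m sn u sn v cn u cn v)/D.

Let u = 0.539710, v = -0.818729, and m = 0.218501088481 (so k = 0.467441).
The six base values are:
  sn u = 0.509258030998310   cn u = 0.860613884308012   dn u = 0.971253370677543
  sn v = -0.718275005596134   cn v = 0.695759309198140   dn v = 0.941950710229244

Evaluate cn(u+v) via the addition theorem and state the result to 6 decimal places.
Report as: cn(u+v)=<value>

cn(u+v)=0.961540

m = k² = 0.218501088481
D = 1 − m·sn²u·sn²v = 0.9707644757308727
cn(u+v) = (cn u·cn v − sn u·sn v·dn u·dn v)/D = 0.9334289876200935/0.9707644757308727 = 0.9615401170477835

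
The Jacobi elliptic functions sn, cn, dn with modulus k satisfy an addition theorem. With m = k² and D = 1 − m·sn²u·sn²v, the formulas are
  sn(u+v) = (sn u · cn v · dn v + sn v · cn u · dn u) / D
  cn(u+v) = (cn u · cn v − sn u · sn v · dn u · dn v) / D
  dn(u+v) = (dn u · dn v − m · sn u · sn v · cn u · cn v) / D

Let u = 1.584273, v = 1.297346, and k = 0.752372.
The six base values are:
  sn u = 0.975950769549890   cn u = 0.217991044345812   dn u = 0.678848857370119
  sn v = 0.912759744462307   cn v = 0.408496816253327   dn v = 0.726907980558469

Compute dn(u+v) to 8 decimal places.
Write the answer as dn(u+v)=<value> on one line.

m = k² = 0.566063626384
D = 1 − m·sn²u·sn²v = 0.5508059167140271
dn(u+v) = (dn u·dn v − m·sn u·sn v·cn u·cn v)/D = 0.448557485676032/0.5508059167140271 = 0.8143657721616641

dn(u+v)=0.81436577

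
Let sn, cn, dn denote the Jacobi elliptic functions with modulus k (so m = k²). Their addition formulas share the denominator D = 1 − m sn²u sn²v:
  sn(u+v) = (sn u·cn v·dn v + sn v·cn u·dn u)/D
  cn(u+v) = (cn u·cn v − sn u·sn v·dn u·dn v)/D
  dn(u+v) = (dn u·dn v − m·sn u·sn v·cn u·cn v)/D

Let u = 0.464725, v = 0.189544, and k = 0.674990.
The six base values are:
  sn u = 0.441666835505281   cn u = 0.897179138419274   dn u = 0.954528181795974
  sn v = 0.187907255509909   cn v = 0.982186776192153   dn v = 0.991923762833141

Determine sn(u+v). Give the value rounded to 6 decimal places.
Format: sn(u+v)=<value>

m = k² = 0.4556115001
D = 1 − m·sn²u·sn²v = 0.9968618669289305
sn(u+v) = (sn u·cn v·dn v + sn v·cn u·dn u)/D = 0.5912163953855973/0.9968618669289305 = 0.5930775516641836

sn(u+v)=0.593078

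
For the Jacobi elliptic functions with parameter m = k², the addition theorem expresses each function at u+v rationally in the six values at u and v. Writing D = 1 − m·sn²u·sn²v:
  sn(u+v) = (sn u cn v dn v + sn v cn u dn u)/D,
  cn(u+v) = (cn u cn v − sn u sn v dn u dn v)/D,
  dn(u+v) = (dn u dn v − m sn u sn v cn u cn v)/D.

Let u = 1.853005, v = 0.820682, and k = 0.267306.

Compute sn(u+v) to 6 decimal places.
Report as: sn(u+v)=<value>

sn u = 0.9703936241755315, cn u = -0.2415289095729069, dn u = 0.965772111094705
sn v = 0.7276830930863913, cn v = 0.6859134901984524, dn v = 0.980899730694157
m = k² = 0.071452497636
D = 1 − m·sn²u·sn²v = 0.9643714742429039
sn(u+v) = (sn u·cn v·dn v + sn v·cn u·dn u)/D = 0.4831520923954103/0.9643714742429039 = 0.501002057090829

sn(u+v)=0.501002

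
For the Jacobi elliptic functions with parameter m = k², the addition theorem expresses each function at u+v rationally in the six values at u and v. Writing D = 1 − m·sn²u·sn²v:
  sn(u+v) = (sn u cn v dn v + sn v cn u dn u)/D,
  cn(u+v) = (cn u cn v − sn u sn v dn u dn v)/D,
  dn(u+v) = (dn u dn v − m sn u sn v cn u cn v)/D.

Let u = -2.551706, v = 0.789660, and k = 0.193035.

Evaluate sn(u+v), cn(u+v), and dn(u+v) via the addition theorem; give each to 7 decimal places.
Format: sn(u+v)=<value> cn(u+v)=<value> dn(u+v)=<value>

sn(u+v)=-0.9850695 cn(u+v)=-0.1721572 dn(u+v)=0.9817545

sn u = -0.5797435882960194, cn u = -0.8147989763307607, dn u = 0.9937182558678544
sn v = 0.7082124771284384, cn v = 0.7059993535688267, dn v = 0.9906111405633391
m = k² = 0.037262511225
D = 1 − m·sn²u·sn²v = 0.993718387011367
sn(u+v) = (sn u·cn v·dn v + sn v·cn u·dn u)/D = -0.9788816674663898/0.993718387011367 = -0.9850694927869866
cn(u+v) = (cn u·cn v − sn u·sn v·dn u·dn v)/D = -0.1710757545144644/0.993718387011367 = -0.1721571792879661
dn(u+v) = (dn u·dn v − m·sn u·sn v·cn u·cn v)/D = 0.9755874882259385/0.993718387011367 = 0.9817544899818574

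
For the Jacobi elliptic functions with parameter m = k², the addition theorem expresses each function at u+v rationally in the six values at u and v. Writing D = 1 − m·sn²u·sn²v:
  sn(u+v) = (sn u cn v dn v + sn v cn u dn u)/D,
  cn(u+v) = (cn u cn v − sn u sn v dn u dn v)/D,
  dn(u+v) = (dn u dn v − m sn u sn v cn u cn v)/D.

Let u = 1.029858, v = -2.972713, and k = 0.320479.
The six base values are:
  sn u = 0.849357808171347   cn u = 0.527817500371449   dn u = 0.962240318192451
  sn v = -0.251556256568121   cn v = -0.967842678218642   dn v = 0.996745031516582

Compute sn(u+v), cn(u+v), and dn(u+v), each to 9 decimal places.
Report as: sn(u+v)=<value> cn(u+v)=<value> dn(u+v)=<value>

m = k² = 0.102706789441
D = 1 − m·sn²u·sn²v = 0.9953113181199015
sn(u+v) = (sn u·cn v·dn v + sn v·cn u·dn u)/D = -0.9471312289102335/0.9953113181199015 = -0.9515929455110809
cn(u+v) = (cn u·cn v − sn u·sn v·dn u·dn v)/D = -0.3059200143837707/0.9953113181199015 = -0.3073611329585199
dn(u+v) = (dn u·dn v − m·sn u·sn v·cn u·cn v)/D = 0.9478980523007562/0.9953113181199015 = 0.9523633812295968

sn(u+v)=-0.951592946 cn(u+v)=-0.307361133 dn(u+v)=0.952363381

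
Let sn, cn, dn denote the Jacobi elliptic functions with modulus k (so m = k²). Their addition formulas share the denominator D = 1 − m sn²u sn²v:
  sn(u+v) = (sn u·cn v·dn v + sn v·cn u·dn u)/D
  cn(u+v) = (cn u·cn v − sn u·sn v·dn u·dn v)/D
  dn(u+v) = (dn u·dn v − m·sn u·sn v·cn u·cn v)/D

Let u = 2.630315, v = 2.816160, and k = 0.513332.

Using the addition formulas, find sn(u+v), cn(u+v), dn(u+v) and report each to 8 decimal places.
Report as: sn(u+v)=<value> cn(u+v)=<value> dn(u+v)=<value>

sn u = 0.6736396285096785, cn u = -0.7390599778782114, dn u = 0.9383079569551106
sn v = 0.5333236074355176, cn v = -0.8459113013501864, dn v = 0.961794599417785
m = k² = 0.263509742224
D = 1 − m·sn²u·sn²v = 0.9659878921428708
sn(u+v) = (sn u·cn v·dn v + sn v·cn u·dn u)/D = -0.9179101461861975/0.9659878921428708 = -0.9502294528246917
cn(u+v) = (cn u·cn v − sn u·sn v·dn u·dn v)/D = 0.3009544339182599/0.9659878921428708 = 0.3115509380253685
dn(u+v) = (dn u·dn v − m·sn u·sn v·cn u·cn v)/D = 0.8432734391984028/0.9659878921428708 = 0.8729648125586253

sn(u+v)=-0.95022945 cn(u+v)=0.31155094 dn(u+v)=0.87296481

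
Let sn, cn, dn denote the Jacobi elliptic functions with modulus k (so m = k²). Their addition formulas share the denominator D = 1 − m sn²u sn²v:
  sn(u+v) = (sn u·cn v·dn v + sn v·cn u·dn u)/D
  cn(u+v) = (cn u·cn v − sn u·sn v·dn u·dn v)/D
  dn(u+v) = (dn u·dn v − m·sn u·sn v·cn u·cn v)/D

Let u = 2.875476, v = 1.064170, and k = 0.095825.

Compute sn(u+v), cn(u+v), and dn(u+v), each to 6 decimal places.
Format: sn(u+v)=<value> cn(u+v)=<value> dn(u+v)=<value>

sn u = 0.2699443239608626, cn u = -0.9628759327978412, dn u = 0.9996653824402002
sn v = 0.8736728366269505, cn v = 0.4865138996372229, dn v = 0.9964893435977859
m = k² = 0.009182430625
D = 1 − m·sn²u·sn²v = 0.9994892554717267
sn(u+v) = (sn u·cn v·dn v + sn v·cn u·dn u)/D = -0.7100864489553213/0.9994892554717267 = -0.7104493070515134
cn(u+v) = (cn u·cn v − sn u·sn v·dn u·dn v)/D = -0.7033889441933591/0.9994892554717267 = -0.7037483798276373
dn(u+v) = (dn u·dn v − m·sn u·sn v·cn u·cn v)/D = 0.9971703872680738/0.9994892554717267 = 0.9976799468418914

sn(u+v)=-0.710449 cn(u+v)=-0.703748 dn(u+v)=0.997680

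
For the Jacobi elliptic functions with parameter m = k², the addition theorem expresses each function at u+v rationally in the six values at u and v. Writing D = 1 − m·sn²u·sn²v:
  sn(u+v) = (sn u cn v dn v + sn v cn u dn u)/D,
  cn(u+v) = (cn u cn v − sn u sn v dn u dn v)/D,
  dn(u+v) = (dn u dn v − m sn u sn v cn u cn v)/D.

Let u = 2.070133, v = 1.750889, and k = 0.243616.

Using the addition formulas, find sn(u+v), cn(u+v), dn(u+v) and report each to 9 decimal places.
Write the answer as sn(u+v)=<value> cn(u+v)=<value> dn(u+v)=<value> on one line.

sn u = 0.8952124725979999, cn u = -0.4456395728668801, dn u = 0.9759290899495498
sn v = 0.9885741911804261, cn v = -0.1507350938964323, dn v = 0.9705666961543667
m = k² = 0.059348755456
D = 1 − m·sn²u·sn²v = 0.9535182574184997
sn(u+v) = (sn u·cn v·dn v + sn v·cn u·dn u)/D = -0.5609116022859764/0.9535182574184997 = -0.5882547061076272
cn(u+v) = (cn u·cn v − sn u·sn v·dn u·dn v)/D = -0.7710870519282443/0.9535182574184997 = -0.8086757080203591
dn(u+v) = (dn u·dn v − m·sn u·sn v·cn u·cn v)/D = 0.9436761380065741/0.9535182574184997 = 0.9896781007229252

sn(u+v)=-0.588254706 cn(u+v)=-0.808675708 dn(u+v)=0.989678101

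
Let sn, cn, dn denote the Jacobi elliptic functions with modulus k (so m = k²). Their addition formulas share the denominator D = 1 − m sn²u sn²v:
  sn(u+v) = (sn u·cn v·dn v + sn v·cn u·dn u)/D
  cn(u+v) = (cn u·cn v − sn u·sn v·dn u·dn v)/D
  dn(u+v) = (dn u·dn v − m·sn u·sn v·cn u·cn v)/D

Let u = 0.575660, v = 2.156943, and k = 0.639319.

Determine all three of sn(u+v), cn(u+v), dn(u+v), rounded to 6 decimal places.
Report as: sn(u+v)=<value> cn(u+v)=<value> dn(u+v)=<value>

sn(u+v)=0.717656 cn(u+v)=-0.696398 dn(u+v)=0.888534

sn u = 0.534198864441089, cn u = 0.8453588428767105, dn u = 0.9398732414546373
sn v = 0.9583152987522744, cn v = -0.2857127721634773, dn v = 0.7903394699348878
m = k² = 0.408728783761
D = 1 − m·sn²u·sn²v = 0.8928831021848943
sn(u+v) = (sn u·cn v·dn v + sn v·cn u·dn u)/D = 0.6407829148691224/0.8928831021848943 = 0.7176559992020455
cn(u+v) = (cn u·cn v − sn u·sn v·dn u·dn v)/D = -0.6218018094048548/0.8928831021848943 = -0.6963977791530597
dn(u+v) = (dn u·dn v − m·sn u·sn v·cn u·cn v)/D = 0.7933568390126267/0.8928831021848943 = 0.8885338260644357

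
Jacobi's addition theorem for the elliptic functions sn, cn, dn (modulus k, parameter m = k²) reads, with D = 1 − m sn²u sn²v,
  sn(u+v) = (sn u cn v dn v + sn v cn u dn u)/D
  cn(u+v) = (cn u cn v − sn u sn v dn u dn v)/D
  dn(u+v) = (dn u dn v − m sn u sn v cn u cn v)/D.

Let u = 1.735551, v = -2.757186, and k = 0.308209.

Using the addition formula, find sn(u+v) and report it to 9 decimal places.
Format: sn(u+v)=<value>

sn u = 0.9928987366439152, cn u = -0.1189625939987737, dn u = 0.9520249784710411
sn v = -0.445539903665148, cn v = -0.8952620813158852, dn v = 0.9905268194956607
m = k² = 0.094992787681
D = 1 − m·sn²u·sn²v = 0.981410240886931
sn(u+v) = (sn u·cn v·dn v + sn v·cn u·dn u)/D = -0.8300240532509524/0.981410240886931 = -0.8457462727318128

sn(u+v)=-0.845746273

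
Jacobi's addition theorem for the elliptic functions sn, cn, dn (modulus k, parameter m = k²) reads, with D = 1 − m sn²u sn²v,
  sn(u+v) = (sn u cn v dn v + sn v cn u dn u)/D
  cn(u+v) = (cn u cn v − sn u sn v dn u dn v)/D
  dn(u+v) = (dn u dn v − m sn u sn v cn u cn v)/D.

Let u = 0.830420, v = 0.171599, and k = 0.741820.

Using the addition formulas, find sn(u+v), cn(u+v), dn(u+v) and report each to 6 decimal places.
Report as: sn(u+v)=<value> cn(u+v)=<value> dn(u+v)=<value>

sn(u+v)=0.799937 cn(u+v)=0.600083 dn(u+v)=0.804901

sn u = 0.7068970541091912, cn u = 0.7073164460775299, dn u = 0.8514779721409625
sn v = 0.170304474440275, cn v = 0.9853914886914854, dn v = 0.9919876011117509
m = k² = 0.5502969124
D = 1 − m·sn²u·sn²v = 0.9920244335735031
sn(u+v) = (sn u·cn v·dn v + sn v·cn u·dn u)/D = 0.7935574586249556/0.9920244335735031 = 0.7999374125961563
cn(u+v) = (cn u·cn v − sn u·sn v·dn u·dn v)/D = 0.5952974354619139/0.9920244335735031 = 0.600083440805499
dn(u+v) = (dn u·dn v − m·sn u·sn v·cn u·cn v)/D = 0.7984811263036489/0.9920244335735031 = 0.8049006650242816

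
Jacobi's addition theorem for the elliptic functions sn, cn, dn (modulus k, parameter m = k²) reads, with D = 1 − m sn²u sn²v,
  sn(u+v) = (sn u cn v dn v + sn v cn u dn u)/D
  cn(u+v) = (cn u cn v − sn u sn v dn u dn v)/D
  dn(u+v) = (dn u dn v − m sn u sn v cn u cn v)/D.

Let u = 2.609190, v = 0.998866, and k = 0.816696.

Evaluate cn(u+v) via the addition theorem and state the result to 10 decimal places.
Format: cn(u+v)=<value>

cn(u+v)=-0.9043244353

sn u = 0.9404187641963003, cn u = -0.3400184523632554, dn u = 0.6404063783026861
sn v = 0.7889410449732644, cn v = 0.6144688987707136, dn v = 0.7647517897727814
m = k² = 0.666992356416
D = 1 − m·sn²u·sn²v = 0.6328423926246006
cn(u+v) = (cn u·cn v − sn u·sn v·dn u·dn v)/D = -0.5722948393627308/0.6328423926246006 = -0.9043244353293721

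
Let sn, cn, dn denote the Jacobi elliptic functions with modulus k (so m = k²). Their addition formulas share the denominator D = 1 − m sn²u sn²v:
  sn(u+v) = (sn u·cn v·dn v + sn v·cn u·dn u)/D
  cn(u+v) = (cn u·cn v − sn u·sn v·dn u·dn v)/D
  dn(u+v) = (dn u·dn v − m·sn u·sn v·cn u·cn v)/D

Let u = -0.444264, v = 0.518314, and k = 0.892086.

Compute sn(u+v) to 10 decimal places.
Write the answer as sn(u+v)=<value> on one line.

sn(u+v)=0.0739287058

sn u = -0.4197391231129632, cn u = 0.9076447920460739, dn u = 0.9272497741467966
sn v = 0.4802666164287217, cn v = 0.877122555373026, dn v = 0.9035706482366535
m = k² = 0.795817431396
D = 1 − m·sn²u·sn²v = 0.9676602134823777
sn(u+v) = (sn u·cn v·dn v + sn v·cn u·dn u)/D = 0.07153786725870322/0.9676602134823777 = 0.07392870582252787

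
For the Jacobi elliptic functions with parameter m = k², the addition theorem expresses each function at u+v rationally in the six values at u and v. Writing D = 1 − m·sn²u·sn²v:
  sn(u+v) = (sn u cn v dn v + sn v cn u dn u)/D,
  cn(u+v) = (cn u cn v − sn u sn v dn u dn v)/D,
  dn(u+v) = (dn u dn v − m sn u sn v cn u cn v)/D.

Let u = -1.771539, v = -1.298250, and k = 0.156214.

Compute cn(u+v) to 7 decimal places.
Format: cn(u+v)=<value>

cn(u+v)=-0.9958411

sn u = -0.982247323096994, cn u = -0.1875905015420274, dn u = 0.9881578446842346
sn v = -0.9613624875305611, cn v = 0.2752856109008455, dn v = 0.9886589322553278
m = k² = 0.024402813796
D = 1 − m·sn²u·sn²v = 0.9782401469712851
cn(u+v) = (cn u·cn v − sn u·sn v·dn u·dn v)/D = -0.9741716986302007/0.9782401469712851 = -0.9958410535964194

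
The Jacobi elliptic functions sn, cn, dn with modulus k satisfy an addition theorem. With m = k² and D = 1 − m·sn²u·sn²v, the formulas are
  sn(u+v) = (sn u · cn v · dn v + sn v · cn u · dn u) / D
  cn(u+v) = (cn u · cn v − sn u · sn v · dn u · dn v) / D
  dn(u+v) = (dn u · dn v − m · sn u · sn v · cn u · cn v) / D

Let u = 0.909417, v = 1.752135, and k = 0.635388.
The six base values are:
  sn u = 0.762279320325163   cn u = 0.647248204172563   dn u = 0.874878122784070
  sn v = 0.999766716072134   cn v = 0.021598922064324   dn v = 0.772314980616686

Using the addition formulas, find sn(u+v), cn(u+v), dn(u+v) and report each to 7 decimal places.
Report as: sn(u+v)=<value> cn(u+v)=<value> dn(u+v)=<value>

m = k² = 0.403717910544
D = 1 − m·sn²u·sn²v = 0.7655211683057989
sn(u+v) = (sn u·cn v·dn v + sn v·cn u·dn u)/D = 0.5788469054660803/0.7655211683057989 = 0.7561474841344312
cn(u+v) = (cn u·cn v − sn u·sn v·dn u·dn v)/D = -0.5009580013899548/0.7655211683057989 = -0.6544012394832165
dn(u+v) = (dn u·dn v − m·sn u·sn v·cn u·cn v)/D = 0.6713802396000902/0.7655211683057989 = 0.8770237419899763

sn(u+v)=0.7561475 cn(u+v)=-0.6544012 dn(u+v)=0.8770237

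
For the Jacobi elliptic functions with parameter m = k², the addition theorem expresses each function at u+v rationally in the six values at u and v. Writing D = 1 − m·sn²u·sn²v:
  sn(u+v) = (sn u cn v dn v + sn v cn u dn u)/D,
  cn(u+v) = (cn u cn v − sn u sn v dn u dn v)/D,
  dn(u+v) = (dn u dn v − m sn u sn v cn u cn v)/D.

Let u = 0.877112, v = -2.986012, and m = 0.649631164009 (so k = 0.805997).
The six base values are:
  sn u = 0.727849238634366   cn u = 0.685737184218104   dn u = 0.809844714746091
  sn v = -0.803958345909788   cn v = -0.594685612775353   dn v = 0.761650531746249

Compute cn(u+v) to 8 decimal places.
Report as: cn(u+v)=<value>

m = k² = 0.649631164009
D = 1 − m·sn²u·sn²v = 0.777557990009765
cn(u+v) = (cn u·cn v − sn u·sn v·dn u·dn v)/D = -0.0468601420250166/0.777557990009765 = -0.06026578419498732

cn(u+v)=-0.06026578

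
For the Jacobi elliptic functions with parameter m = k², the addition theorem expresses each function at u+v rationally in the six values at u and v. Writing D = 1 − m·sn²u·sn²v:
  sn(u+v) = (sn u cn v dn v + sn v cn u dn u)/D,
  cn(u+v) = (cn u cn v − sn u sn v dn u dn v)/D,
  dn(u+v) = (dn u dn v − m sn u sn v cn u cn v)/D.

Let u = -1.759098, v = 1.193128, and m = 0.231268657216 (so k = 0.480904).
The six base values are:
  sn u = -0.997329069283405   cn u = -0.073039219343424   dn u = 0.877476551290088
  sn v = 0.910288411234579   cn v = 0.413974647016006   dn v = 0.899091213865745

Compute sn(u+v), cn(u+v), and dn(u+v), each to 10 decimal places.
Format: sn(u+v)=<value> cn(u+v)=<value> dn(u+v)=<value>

m = k² = 0.231268657216
D = 1 − m·sn²u·sn²v = 0.8093873313090952
sn(u+v) = (sn u·cn v·dn v + sn v·cn u·dn u)/D = -0.4295474133232684/0.8093873313090952 = -0.5307068651896523
cn(u+v) = (cn u·cn v − sn u·sn v·dn u·dn v)/D = 0.6860006354158487/0.8093873313090952 = 0.8475554396265605
dn(u+v) = (dn u·dn v − m·sn u·sn v·cn u·cn v)/D = 0.7825830597641096/0.8093873313090952 = 0.9668832578567389

sn(u+v)=-0.5307068652 cn(u+v)=0.8475554396 dn(u+v)=0.9668832579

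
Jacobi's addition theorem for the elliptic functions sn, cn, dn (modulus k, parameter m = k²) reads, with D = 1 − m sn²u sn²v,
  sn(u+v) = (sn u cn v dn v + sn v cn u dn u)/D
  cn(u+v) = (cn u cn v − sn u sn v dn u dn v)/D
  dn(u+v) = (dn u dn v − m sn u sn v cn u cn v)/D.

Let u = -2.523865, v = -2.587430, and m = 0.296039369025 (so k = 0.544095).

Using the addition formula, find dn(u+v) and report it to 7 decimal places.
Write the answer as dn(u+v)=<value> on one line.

dn(u+v)=0.8390919

sn u = -0.7636398936143711, cn u = -0.6456424032547987, dn u = 0.9095965366730782
sn v = -0.7248503467254225, cn v = -0.6889063614541782, dn v = 0.9189442528002039
m = k² = 0.296039369025
D = 1 − m·sn²u·sn²v = 0.9092966371813106
dn(u+v) = (dn u·dn v − m·sn u·sn v·cn u·cn v)/D = 0.7629834238625248/0.9092966371813106 = 0.8390918790018449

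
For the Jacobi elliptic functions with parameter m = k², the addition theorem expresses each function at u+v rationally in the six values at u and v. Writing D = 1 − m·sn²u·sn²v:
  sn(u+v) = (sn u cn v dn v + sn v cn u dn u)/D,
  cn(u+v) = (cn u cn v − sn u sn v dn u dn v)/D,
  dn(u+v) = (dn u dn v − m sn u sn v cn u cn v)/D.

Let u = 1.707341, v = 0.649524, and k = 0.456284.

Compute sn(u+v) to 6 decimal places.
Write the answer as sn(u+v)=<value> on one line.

sn u = 0.999248715883937, cn u = -0.03875569383075265, dn u = 0.8900098994725837
sn v = 0.5978464768865449, cn v = 0.8016106224809811, dn v = 0.9620742310591551
m = k² = 0.208195088656
D = 1 − m·sn²u·sn²v = 0.9256985949384006
sn(u+v) = (sn u·cn v·dn v + sn v·cn u·dn u)/D = 0.7500080368834676/0.9256985949384006 = 0.8102075999514462

sn(u+v)=0.810208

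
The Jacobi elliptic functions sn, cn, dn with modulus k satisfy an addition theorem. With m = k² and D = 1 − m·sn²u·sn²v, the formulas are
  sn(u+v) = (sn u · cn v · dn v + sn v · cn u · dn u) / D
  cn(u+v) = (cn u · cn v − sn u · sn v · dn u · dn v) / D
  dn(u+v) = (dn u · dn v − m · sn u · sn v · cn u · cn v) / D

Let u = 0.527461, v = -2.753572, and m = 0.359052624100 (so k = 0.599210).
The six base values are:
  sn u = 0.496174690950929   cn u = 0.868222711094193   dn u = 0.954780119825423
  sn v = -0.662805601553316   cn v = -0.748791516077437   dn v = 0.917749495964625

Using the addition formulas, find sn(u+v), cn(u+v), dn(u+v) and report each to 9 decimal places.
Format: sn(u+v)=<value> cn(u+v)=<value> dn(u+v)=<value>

sn(u+v)=-0.926387571 cn(u+v)=-0.376571466 dn(u+v)=0.831783155

m = k² = 0.3590526241
D = 1 − m·sn²u·sn²v = 0.9611671146114207
sn(u+v) = (sn u·cn v·dn v + sn v·cn u·dn u)/D = -0.8904132682348229/0.9611671146114207 = -0.9263875705889063
cn(u+v) = (cn u·cn v − sn u·sn v·dn u·dn v)/D = -0.3619481094878453/0.9611671146114207 = -0.376571466070365
dn(u+v) = (dn u·dn v − m·sn u·sn v·cn u·cn v)/D = 0.7994826151702021/0.9611671146114207 = 0.8317831551003655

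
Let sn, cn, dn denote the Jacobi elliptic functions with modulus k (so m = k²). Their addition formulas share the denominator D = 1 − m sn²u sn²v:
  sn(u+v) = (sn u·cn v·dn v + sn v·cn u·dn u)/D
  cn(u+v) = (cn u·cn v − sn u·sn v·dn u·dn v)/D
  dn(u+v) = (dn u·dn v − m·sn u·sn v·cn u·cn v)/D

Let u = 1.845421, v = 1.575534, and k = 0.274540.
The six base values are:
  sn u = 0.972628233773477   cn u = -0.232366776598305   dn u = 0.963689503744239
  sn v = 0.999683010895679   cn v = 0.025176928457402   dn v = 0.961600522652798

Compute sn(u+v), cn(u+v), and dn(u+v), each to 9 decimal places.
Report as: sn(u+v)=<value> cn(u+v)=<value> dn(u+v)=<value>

m = k² = 0.0753722116
D = 1 − m·sn²u·sn²v = 0.9287426567190067
sn(u+v) = (sn u·cn v·dn v + sn v·cn u·dn u)/D = -0.2003109673752285/0.9287426567190067 = -0.215679732083021
cn(u+v) = (cn u·cn v − sn u·sn v·dn u·dn v)/D = -0.9068839169147719/0.9287426567190067 = -0.9764641586707606
dn(u+v) = (dn u·dn v − m·sn u·sn v·cn u·cn v)/D = 0.9271130736525129/0.9287426567190067 = 0.9982453879395928

sn(u+v)=-0.215679732 cn(u+v)=-0.976464159 dn(u+v)=0.998245388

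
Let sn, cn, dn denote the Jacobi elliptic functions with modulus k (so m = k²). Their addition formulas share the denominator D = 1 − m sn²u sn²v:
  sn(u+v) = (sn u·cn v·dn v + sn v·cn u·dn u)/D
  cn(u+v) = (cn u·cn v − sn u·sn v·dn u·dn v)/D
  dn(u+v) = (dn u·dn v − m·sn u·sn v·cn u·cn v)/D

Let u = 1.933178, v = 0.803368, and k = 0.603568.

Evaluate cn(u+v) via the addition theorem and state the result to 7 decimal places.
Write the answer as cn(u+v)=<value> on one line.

sn u = 0.9897202384388054, cn u = -0.1430169557242573, dn u = 0.8019706296577762
sn v = 0.7003405202336085, cn v = 0.7138089070044717, dn v = 0.9062682088245464
m = k² = 0.364294330624
D = 1 − m·sn²u·sn²v = 0.8249767179126589
cn(u+v) = (cn u·cn v − sn u·sn v·dn u·dn v)/D = -0.6058621282383063/0.8249767179126589 = -0.7343990625229372

cn(u+v)=-0.7343991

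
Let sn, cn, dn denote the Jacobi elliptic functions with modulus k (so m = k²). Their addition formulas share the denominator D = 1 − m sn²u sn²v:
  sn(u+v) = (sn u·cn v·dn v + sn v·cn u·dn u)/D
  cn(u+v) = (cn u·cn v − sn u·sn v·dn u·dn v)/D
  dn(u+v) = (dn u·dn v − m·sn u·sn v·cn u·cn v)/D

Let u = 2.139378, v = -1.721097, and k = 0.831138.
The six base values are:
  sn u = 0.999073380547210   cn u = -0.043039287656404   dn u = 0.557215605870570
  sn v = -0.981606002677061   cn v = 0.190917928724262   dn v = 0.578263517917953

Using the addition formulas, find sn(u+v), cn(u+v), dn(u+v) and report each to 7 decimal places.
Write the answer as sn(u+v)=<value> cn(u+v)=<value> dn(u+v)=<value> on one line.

m = k² = 0.690790375044
D = 1 − m·sn²u·sn²v = 0.3356216614095459
sn(u+v) = (sn u·cn v·dn v + sn v·cn u·dn u)/D = 0.1338396084114047/0.3356216614095459 = 0.3987811985951811
cn(u+v) = (cn u·cn v − sn u·sn v·dn u·dn v)/D = 0.307780536791373/0.3356216614095459 = 0.9170461033377715
dn(u+v) = (dn u·dn v − m·sn u·sn v·cn u·cn v)/D = 0.3166508225931268/0.3356216614095459 = 0.9434755231925579

sn(u+v)=0.3987812 cn(u+v)=0.9170461 dn(u+v)=0.9434755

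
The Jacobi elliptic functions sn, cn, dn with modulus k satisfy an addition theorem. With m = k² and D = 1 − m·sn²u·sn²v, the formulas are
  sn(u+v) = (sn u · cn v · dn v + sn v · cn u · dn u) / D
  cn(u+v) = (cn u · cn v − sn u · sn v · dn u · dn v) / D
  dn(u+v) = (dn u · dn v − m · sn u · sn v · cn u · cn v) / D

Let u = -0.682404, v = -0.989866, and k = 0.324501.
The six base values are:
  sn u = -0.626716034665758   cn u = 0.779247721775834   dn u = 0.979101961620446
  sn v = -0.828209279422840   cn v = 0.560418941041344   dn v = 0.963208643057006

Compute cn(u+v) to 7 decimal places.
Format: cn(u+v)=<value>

cn(u+v)=-0.0543439

m = k² = 0.105300899001
D = 1 − m·sn²u·sn²v = 0.9716303566604341
cn(u+v) = (cn u·cn v − sn u·sn v·dn u·dn v)/D = -0.0528021364390661/0.9716303566604341 = -0.0543438521420337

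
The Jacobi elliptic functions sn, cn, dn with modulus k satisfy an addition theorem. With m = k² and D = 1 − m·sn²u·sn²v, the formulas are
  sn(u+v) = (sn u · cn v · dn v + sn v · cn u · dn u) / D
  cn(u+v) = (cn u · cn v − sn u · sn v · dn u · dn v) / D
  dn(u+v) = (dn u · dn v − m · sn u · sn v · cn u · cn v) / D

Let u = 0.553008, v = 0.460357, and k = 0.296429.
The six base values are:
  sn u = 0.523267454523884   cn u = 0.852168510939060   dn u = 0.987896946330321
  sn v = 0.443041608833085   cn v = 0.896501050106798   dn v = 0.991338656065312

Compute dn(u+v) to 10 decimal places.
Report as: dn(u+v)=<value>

m = k² = 0.087870152041
D = 1 − m·sn²u·sn²v = 0.995277435951321
dn(u+v) = (dn u·dn v − m·sn u·sn v·cn u·cn v)/D = 0.9637776968336737/0.995277435951321 = 0.96835079548695

dn(u+v)=0.9683507955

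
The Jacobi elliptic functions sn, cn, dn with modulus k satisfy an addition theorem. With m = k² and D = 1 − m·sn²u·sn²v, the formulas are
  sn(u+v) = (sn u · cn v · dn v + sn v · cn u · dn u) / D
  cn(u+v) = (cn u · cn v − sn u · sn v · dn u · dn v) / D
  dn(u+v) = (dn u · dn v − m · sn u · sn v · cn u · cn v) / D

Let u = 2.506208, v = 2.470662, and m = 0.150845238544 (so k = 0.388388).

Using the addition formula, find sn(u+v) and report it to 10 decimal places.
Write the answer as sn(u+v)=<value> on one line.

sn u = 0.6853713930193868, cn u = -0.7281936923859374, dn u = 0.9639205728729433
sn v = 0.7098811900983858, cn v = -0.7043214436210922, dn v = 0.9612410531338947
m = k² = 0.150845238544
D = 1 − m·sn²u·sn²v = 0.9642928744844968
sn(u+v) = (sn u·cn v·dn v + sn v·cn u·dn u)/D = -0.9622924120036702/0.9642928744844968 = -0.9979254617204384

sn(u+v)=-0.9979254617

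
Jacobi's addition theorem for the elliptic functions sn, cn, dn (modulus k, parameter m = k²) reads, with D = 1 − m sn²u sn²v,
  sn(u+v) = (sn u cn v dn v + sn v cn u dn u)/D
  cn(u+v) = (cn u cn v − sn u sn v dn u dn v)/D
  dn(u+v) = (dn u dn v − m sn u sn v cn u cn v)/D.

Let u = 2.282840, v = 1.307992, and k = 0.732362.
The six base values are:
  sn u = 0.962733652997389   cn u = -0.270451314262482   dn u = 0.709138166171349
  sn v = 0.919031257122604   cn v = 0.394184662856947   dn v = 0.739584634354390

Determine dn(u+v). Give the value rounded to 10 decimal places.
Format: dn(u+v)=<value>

m = k² = 0.536354099044
D = 1 − m·sn²u·sn²v = 0.5801206897434952
dn(u+v) = (dn u·dn v − m·sn u·sn v·cn u·cn v)/D = 0.5750591100499318/0.5801206897434952 = 0.9912749540172384

dn(u+v)=0.9912749540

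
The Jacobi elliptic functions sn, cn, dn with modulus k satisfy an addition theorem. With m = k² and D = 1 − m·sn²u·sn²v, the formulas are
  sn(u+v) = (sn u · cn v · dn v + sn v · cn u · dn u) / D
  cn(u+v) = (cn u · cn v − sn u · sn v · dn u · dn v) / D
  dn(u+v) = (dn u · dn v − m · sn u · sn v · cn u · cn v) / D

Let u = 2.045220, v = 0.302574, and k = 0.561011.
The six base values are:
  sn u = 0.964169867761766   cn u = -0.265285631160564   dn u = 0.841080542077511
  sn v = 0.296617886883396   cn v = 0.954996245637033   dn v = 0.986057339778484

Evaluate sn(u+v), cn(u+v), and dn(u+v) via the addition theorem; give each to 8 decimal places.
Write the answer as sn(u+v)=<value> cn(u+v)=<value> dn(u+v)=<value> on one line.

m = k² = 0.314733342121
D = 1 − m·sn²u·sn²v = 0.9742578666115197
sn(u+v) = (sn u·cn v·dn v + sn v·cn u·dn u)/D = 0.8417571652584934/0.9742578666115197 = 0.8639983253983205
cn(u+v) = (cn u·cn v − sn u·sn v·dn u·dn v)/D = -0.490533653677722/0.9742578666115197 = -0.5034946809142058
dn(u+v) = (dn u·dn v − m·sn u·sn v·cn u·cn v)/D = 0.8521575370805111/0.9742578666115197 = 0.8746734989621639

sn(u+v)=0.86399833 cn(u+v)=-0.50349468 dn(u+v)=0.87467350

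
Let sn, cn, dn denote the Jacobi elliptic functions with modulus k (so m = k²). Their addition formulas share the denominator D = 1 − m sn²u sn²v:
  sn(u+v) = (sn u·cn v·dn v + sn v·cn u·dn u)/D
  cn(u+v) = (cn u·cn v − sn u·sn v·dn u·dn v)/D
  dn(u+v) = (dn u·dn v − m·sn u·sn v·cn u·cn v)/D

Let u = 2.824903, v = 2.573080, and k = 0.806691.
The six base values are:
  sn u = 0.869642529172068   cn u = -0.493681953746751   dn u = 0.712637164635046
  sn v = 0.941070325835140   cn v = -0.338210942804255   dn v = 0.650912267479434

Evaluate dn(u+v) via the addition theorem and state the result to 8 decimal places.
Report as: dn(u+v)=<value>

dn(u+v)=0.66461706

m = k² = 0.650750369481
D = 1 − m·sn²u·sn²v = 0.5641469164889099
dn(u+v) = (dn u·dn v − m·sn u·sn v·cn u·cn v)/D = 0.3749416670339539/0.5641469164889099 = 0.6646170635257289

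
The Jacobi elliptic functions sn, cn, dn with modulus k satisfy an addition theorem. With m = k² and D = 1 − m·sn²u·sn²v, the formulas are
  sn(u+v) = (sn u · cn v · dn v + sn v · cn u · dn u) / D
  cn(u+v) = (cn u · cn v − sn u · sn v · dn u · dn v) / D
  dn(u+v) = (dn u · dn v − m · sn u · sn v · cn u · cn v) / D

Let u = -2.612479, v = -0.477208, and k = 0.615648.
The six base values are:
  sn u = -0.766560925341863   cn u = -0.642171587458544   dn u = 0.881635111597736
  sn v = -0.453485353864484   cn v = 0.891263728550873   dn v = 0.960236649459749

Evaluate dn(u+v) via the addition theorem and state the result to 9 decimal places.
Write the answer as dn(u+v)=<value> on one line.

dn(u+v)=0.966244902

m = k² = 0.379022459904
D = 1 − m·sn²u·sn²v = 0.9541979589101232
dn(u+v) = (dn u·dn v − m·sn u·sn v·cn u·cn v)/D = 0.9219889129293026/0.9541979589101232 = 0.9662449016160028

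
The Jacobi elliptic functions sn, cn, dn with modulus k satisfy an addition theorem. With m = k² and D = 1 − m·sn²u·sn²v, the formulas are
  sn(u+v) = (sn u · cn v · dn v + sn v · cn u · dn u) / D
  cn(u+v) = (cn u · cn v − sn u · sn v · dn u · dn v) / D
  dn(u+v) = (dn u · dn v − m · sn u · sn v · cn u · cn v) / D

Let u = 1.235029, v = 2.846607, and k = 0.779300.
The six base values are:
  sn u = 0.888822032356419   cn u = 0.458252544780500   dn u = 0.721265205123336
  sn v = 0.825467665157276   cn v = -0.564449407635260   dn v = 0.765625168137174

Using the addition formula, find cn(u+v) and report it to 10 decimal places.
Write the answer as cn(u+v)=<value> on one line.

m = k² = 0.60730849
D = 1 − m·sn²u·sn²v = 0.6730817937711782
cn(u+v) = (cn u·cn v − sn u·sn v·dn u·dn v)/D = -0.663819909199243/0.6730817937711782 = -0.9862395853555298

cn(u+v)=-0.9862395854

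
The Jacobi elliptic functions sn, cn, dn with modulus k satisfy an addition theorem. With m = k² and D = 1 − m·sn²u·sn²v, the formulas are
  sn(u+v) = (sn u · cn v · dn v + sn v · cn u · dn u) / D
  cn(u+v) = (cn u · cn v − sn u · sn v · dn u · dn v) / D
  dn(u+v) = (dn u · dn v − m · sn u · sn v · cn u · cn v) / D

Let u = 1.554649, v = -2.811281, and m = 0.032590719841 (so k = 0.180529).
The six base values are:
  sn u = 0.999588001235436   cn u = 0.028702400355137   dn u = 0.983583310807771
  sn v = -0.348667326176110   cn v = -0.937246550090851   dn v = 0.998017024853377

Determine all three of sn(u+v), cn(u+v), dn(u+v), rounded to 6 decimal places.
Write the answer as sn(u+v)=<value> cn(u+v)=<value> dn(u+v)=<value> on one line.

m = k² = 0.032590719841
D = 1 − m·sn²u·sn²v = 0.9960412459177889
sn(u+v) = (sn u·cn v·dn v + sn v·cn u·dn u)/D = -0.9448459324752436/0.9960412459177889 = -0.948601211393237
cn(u+v) = (cn u·cn v − sn u·sn v·dn u·dn v)/D = 0.3152210771100952/0.9960412459177889 = 0.3164739195309518
dn(u+v) = (dn u·dn v − m·sn u·sn v·cn u·cn v)/D = 0.9813273282773977/0.9960412459177889 = 0.9852276020689955

sn(u+v)=-0.948601 cn(u+v)=0.316474 dn(u+v)=0.985228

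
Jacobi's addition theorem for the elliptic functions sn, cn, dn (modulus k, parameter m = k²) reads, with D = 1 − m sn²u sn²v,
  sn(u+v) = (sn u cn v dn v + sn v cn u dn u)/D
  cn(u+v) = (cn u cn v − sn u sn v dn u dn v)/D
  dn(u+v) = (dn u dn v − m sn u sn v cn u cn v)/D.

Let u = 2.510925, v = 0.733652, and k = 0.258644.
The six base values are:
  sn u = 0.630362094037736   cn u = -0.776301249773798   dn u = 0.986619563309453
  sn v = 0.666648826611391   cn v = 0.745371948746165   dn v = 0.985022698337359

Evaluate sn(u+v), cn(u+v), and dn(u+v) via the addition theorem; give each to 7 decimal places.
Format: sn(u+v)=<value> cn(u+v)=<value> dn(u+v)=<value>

m = k² = 0.066896718736
D = 1 − m·sn²u·sn²v = 0.9881864823778843
sn(u+v) = (sn u·cn v·dn v + sn v·cn u·dn u)/D = -0.04777859539596516/0.9881864823778843 = -0.04834977633067292
cn(u+v) = (cn u·cn v − sn u·sn v·dn u·dn v)/D = -0.9870307643515298/0.9881864823778843 = -0.9988304656590997
dn(u+v) = (dn u·dn v − m·sn u·sn v·cn u·cn v)/D = 0.9881092108235395/0.9881864823778843 = 0.9999218046839106

sn(u+v)=-0.0483498 cn(u+v)=-0.9988305 dn(u+v)=0.9999218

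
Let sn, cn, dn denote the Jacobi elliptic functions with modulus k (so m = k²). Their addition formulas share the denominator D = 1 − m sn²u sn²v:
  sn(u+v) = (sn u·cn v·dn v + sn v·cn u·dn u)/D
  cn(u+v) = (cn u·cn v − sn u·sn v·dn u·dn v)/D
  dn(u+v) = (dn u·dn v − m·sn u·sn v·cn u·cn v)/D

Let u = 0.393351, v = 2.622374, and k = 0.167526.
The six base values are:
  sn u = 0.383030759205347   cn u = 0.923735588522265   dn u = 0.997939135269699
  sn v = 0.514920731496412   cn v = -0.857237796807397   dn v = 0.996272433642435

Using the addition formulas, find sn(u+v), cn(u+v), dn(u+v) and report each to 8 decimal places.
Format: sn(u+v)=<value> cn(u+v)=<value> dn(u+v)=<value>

sn(u+v)=0.14770711 cn(u+v)=-0.98903115 dn(u+v)=0.99969380

m = k² = 0.028064960676
D = 1 − m·sn²u·sn²v = 0.9989082769101222
sn(u+v) = (sn u·cn v·dn v + sn v·cn u·dn u)/D = 0.1475458498787064/0.9989082769101222 = 0.1477071051359223
cn(u+v) = (cn u·cn v − sn u·sn v·dn u·dn v)/D = -0.9879513995450989/0.9989082769101222 = -0.9890311476856356
dn(u+v) = (dn u·dn v − m·sn u·sn v·cn u·cn v)/D = 0.9986024122348223/0.9989082769101222 = 0.9996938010402256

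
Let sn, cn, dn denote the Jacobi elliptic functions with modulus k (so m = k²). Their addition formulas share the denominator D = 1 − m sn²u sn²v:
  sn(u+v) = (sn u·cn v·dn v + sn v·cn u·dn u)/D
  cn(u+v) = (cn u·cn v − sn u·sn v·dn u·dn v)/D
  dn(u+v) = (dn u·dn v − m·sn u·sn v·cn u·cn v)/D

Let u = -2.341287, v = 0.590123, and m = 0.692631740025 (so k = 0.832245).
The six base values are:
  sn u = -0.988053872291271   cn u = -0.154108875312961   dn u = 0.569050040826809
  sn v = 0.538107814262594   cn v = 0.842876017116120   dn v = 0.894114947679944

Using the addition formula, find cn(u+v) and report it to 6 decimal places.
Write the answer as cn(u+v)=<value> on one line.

cn(u+v)=0.174858

m = k² = 0.692631740025
D = 1 − m·sn²u·sn²v = 0.8042047119338686
cn(u+v) = (cn u·cn v − sn u·sn v·dn u·dn v)/D = 0.1406218111492112/0.8042047119338686 = 0.1748582283372331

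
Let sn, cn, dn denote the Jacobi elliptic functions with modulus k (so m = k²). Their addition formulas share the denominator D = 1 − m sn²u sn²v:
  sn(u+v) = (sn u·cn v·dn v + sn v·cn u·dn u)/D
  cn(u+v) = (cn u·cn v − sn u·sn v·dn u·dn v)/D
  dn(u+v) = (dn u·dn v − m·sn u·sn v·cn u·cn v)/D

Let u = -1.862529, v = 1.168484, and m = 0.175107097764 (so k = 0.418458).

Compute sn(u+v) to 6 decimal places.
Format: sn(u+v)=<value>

sn u = -0.9809013634377555, cn u = -0.1945058230643813, dn u = 0.9118758929672539
sn v = 0.9057409165359754, cn v = 0.4238317969579103, dn v = 0.9253907197450896
m = k² = 0.175107097764
D = 1 − m·sn²u·sn²v = 0.8617827012628198
sn(u+v) = (sn u·cn v·dn v + sn v·cn u·dn u)/D = -0.5453662277977801/0.8617827012628198 = -0.6328349675604111

sn(u+v)=-0.632835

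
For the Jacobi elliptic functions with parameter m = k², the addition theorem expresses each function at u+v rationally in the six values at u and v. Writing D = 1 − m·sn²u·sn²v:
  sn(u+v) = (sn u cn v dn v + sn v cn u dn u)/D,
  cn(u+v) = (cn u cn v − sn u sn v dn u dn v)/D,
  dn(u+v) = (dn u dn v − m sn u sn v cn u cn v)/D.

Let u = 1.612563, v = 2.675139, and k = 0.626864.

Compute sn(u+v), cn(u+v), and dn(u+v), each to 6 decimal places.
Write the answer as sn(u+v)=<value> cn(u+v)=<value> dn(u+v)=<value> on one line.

sn(u+v)=-0.658274 cn(u+v)=-0.752778 dn(u+v)=0.910890

sn u = 0.992203800587571, cn u = 0.1246259126328857, dn u = 0.7830356354974308
sn v = 0.7401958177229341, cn v = -0.672391367750566, dn v = 0.8858340933336846
m = k² = 0.392958474496
D = 1 − m·sn²u·sn²v = 0.7880459665904799
sn(u+v) = (sn u·cn v·dn v + sn v·cn u·dn u)/D = -0.5187504273199274/0.7880459665904799 = -0.6582743257532641
cn(u+v) = (cn u·cn v − sn u·sn v·dn u·dn v)/D = -0.5932237685856126/0.7880459665904799 = -0.7527781293675352
dn(u+v) = (dn u·dn v − m·sn u·sn v·cn u·cn v)/D = 0.7178234683813376/0.7880459665904799 = 0.9108903526110749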